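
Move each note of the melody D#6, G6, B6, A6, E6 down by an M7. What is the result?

E5 Ab5 C6 Bb5 F5

D#6 down a major seventh is E5.
G6 down a major seventh is Ab5.
B6 down a major seventh is C6.
A major seventh down from A6 gives Bb5.
E6: a seventh down reaches F, and 11 semitones makes it F5.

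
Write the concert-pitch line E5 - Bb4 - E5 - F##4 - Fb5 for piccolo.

E4 Bb3 E4 F##3 Fb4

The piccolo sounds a perfect octave above written, so the written part must be a perfect octave below concert — transpose each note down.
E5 -> E4
Bb4 -> Bb3
E5 -> E4
F##4 -> F##3
Fb5 -> Fb4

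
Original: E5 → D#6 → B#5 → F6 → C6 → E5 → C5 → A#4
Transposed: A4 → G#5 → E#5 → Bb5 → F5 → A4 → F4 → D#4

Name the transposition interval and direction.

down a perfect fifth

Take the first pair: E5 → A4. E to A spans 5 letter names, so the interval is some kind of fifth.
A4 to E5 is 7 semitones, which makes it a perfect fifth; the second version is lower, so the direction is down.
Checking another pair — A#4 → D#4 — gives the same interval.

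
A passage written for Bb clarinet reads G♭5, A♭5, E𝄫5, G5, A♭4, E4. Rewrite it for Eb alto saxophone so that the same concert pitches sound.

First find concert pitch: the Bb clarinet sounds a major second below written, so G♭5 A♭5 E𝄫5 G5 A♭4 E4 sounds Fb5 Gb5 Dbb5 F5 Gb4 D4.
Then write for Eb alto saxophone: it sounds a major sixth below written, so the part must be a major sixth above concert.
Fb5 → Db6
Gb5 → Eb6
Dbb5 → Bbb5
F5 → D6
Gb4 → Eb5
D4 → B4

Db6 Eb6 Bbb5 D6 Eb5 B4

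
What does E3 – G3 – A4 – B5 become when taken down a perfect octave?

E3 becomes E2
G3 becomes G2
A4 becomes A3
B5 becomes B4

E2 G2 A3 B4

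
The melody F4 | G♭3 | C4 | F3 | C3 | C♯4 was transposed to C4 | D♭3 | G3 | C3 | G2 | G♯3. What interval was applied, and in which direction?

down a perfect fourth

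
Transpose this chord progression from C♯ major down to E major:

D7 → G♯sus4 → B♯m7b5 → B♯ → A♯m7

C♯ major down to E major is a major sixth; each chord root moves by that interval while the quality stays the same.
D7: root D down a major sixth → F, giving F7.
G♯sus4: root G♯ down a major sixth → B, giving Bsus4.
B♯m7b5: root B♯ down a major sixth → D#, giving D#m7b5.
B♯: root B♯ down a major sixth → D#, giving D#.
A♯m7: root A♯ down a major sixth → C#, giving C#m7.

F7 Bsus4 D#m7b5 D# C#m7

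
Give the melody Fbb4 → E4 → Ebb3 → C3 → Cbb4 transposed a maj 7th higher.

Ebb5 D#5 Db4 B3 Bbb4

Fbb4 -> Ebb5
E4 -> D#5
Ebb3 -> Db4
C3 -> B3
Cbb4 -> Bbb4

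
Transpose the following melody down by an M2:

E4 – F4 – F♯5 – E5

E4 becomes D4
F4 becomes Eb4
F#5 becomes E5
E5 becomes D5

D4 Eb4 E5 D5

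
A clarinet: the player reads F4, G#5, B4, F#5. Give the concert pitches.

D4 E#5 G#4 D#5

The A clarinet sounds a minor third below written, so transpose each written note down a minor third.
F4 -> D4
G#5 -> E#5
B4 -> G#4
F#5 -> D#5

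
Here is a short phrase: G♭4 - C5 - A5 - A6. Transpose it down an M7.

Abb3 Db4 Bb4 Bb5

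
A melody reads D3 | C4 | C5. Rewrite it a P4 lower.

A2 G3 G4

D3: a fourth down reaches A, and 5 semitones makes it A2.
C4: a fourth down reaches G, and 5 semitones makes it G3.
C5 down a perfect fourth is G4.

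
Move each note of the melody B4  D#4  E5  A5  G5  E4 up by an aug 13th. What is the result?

An augmented thirteenth up from B4 gives G##6.
D#4: a thirteenth up reaches B, and 22 semitones makes it B##5.
E5 up an augmented thirteenth is C##7.
A5: a thirteenth up reaches F, and 22 semitones makes it F##7.
G5: a thirteenth up reaches E, and 22 semitones makes it E#7.
E4 up an augmented thirteenth is C##6.

G##6 B##5 C##7 F##7 E#7 C##6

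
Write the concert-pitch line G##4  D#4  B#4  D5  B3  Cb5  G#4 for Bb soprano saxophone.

A##4 E#4 C##5 E5 C#4 Db5 A#4

The Bb soprano saxophone sounds a major second below written, so the written part must be a major second above concert — transpose each note up.
G##4 -> A##4
D#4 -> E#4
B#4 -> C##5
D5 -> E5
B3 -> C#4
Cb5 -> Db5
G#4 -> A#4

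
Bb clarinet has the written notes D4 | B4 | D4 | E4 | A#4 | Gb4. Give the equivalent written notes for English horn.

First find concert pitch: the Bb clarinet sounds a major second below written, so D4 B4 D4 E4 A#4 Gb4 sounds C4 A4 C4 D4 G#4 Fb4.
Then write for English horn: it sounds a perfect fifth below written, so the part must be a perfect fifth above concert.
C4 → G4
A4 → E5
C4 → G4
D4 → A4
G#4 → D#5
Fb4 → Cb5

G4 E5 G4 A4 D#5 Cb5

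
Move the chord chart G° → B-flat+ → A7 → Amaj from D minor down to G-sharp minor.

D minor down to G-sharp minor is a diminished fifth; each chord root moves by that interval while the quality stays the same.
G°: root G down a diminished fifth → C#, giving C#°.
B-flat+: root B-flat down a diminished fifth → E, giving E+.
A7: root A down a diminished fifth → D#, giving D#7.
Amaj: root A down a diminished fifth → D#, giving D#maj.

C#° E+ D#7 D#maj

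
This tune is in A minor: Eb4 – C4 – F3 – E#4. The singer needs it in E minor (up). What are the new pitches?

Bb4 G4 C4 B#4

From A up to E is a perfect fifth; apply that to each pitch.
Eb4 gives Bb4
C4 gives G4
F3 gives C4
E#4 gives B#4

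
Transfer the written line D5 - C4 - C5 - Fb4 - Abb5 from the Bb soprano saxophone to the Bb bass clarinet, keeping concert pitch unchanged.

D6 C5 C6 Fb5 Abb6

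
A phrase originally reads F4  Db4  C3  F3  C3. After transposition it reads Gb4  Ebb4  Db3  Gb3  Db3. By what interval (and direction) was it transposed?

up a minor second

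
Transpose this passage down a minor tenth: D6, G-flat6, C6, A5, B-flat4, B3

B4 Eb5 A4 F#4 G3 G#2

D6 becomes B4
Gb6 becomes Eb5
C6 becomes A4
A5 becomes F#4
Bb4 becomes G3
B3 becomes G#2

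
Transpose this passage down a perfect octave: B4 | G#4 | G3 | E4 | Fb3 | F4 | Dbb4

B3 G#3 G2 E3 Fb2 F3 Dbb3

B4: an octave down reaches B, and 12 semitones makes it B3.
G#4 down a perfect octave is G#3.
A perfect octave down from G3 gives G2.
A perfect octave down from E4 gives E3.
Fb3 down a perfect octave is Fb2.
F4: an octave down reaches F, and 12 semitones makes it F3.
A perfect octave down from Dbb4 gives Dbb3.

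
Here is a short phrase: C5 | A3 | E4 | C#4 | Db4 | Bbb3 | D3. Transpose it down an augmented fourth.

C5 down an augmented fourth is Gb4.
An augmented fourth down from A3 gives Eb3.
An augmented fourth down from E4 gives Bb3.
An augmented fourth down from C#4 gives G3.
Db4: a fourth down reaches A, and 6 semitones makes it Abb3.
Bbb3 down an augmented fourth is Fbb3.
D3: a fourth down reaches A, and 6 semitones makes it Ab2.

Gb4 Eb3 Bb3 G3 Abb3 Fbb3 Ab2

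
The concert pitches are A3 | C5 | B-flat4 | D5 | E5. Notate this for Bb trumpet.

B3 D5 C5 E5 F#5

Written C4 sounds as Bb3 on the Bb trumpet, so concert pitches are written a major second up.
A3 becomes B3
C5 becomes D5
Bb4 becomes C5
D5 becomes E5
E5 becomes F#5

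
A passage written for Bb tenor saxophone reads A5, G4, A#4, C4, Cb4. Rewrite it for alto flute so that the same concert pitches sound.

First find concert pitch: the Bb tenor saxophone sounds a major ninth below written, so A5 G4 A#4 C4 Cb4 sounds G4 F3 G#3 Bb2 Bbb2.
Then write for alto flute: it sounds a perfect fourth below written, so the part must be a perfect fourth above concert.
G4 → C5
F3 → Bb3
G#3 → C#4
Bb2 → Eb3
Bbb2 → Ebb3

C5 Bb3 C#4 Eb3 Ebb3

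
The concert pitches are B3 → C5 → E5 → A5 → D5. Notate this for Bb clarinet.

C#4 D5 F#5 B5 E5

Written C4 sounds as Bb3 on the Bb clarinet, so concert pitches are written a major second up.
B3 to C#4
C5 to D5
E5 to F#5
A5 to B5
D5 to E5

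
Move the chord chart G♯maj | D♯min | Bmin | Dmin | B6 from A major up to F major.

Emaj Bmin Gmin Bbmin G6

A major up to F major is a minor sixth; each chord root moves by that interval while the quality stays the same.
G♯maj: root G♯ up a minor sixth → E, giving Emaj.
D♯min: root D♯ up a minor sixth → B, giving Bmin.
Bmin: root B up a minor sixth → G, giving Gmin.
Dmin: root D up a minor sixth → Bb, giving Bbmin.
B6: root B up a minor sixth → G, giving G6.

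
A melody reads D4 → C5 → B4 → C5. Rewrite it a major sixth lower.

F3 Eb4 D4 Eb4

D4 gives F3
C5 gives Eb4
B4 gives D4
C5 gives Eb4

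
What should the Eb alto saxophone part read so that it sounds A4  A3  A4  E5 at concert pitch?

F#5 F#4 F#5 C#6

Written C4 sounds as Eb3 on the Eb alto saxophone, so concert pitches are written a major sixth up.
A4 gives F#5
A3 gives F#4
A4 gives F#5
E5 gives C#6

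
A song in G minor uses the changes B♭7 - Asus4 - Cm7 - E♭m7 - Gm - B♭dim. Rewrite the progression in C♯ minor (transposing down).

E7 D#sus4 F#m7 Am7 C#m Edim

G minor down to C♯ minor is a diminished fifth; each chord root moves by that interval while the quality stays the same.
B♭7: root B♭ down a diminished fifth → E, giving E7.
Asus4: root A down a diminished fifth → D#, giving D#sus4.
Cm7: root C down a diminished fifth → F#, giving F#m7.
E♭m7: root E♭ down a diminished fifth → A, giving Am7.
Gm: root G down a diminished fifth → C#, giving C#m.
B♭dim: root B♭ down a diminished fifth → E, giving Edim.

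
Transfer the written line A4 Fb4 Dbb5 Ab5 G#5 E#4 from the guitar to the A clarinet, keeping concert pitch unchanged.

First find concert pitch: the guitar sounds a perfect octave below written, so A4 Fb4 Dbb5 Ab5 G#5 E#4 sounds A3 Fb3 Dbb4 Ab4 G#4 E#3.
Then write for A clarinet: it sounds a minor third below written, so the part must be a minor third above concert.
A3 → C4
Fb3 → Abb3
Dbb4 → Fbb4
Ab4 → Cb5
G#4 → B4
E#3 → G#3

C4 Abb3 Fbb4 Cb5 B4 G#3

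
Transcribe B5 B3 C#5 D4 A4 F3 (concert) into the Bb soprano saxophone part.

Written C4 sounds as Bb3 on the Bb soprano saxophone, so concert pitches are written a major second up.
B5 to C#6
B3 to C#4
C#5 to D#5
D4 to E4
A4 to B4
F3 to G3

C#6 C#4 D#5 E4 B4 G3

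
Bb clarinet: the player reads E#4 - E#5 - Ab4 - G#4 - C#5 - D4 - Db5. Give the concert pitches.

The Bb clarinet sounds a major second below written, so transpose each written note down a major second.
E#4 gives D#4
E#5 gives D#5
Ab4 gives Gb4
G#4 gives F#4
C#5 gives B4
D4 gives C4
Db5 gives Cb5

D#4 D#5 Gb4 F#4 B4 C4 Cb5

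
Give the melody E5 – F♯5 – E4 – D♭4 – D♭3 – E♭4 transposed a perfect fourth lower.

B4 C#5 B3 Ab3 Ab2 Bb3

A perfect fourth down from E5 gives B4.
F#5: a fourth down reaches C, and 5 semitones makes it C#5.
E4: a fourth down reaches B, and 5 semitones makes it B3.
Db4 down a perfect fourth is Ab3.
Db3 down a perfect fourth is Ab2.
A perfect fourth down from Eb4 gives Bb3.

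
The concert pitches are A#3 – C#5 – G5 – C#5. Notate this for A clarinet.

C#4 E5 Bb5 E5

The A clarinet sounds a minor third below written, so the written part must be a minor third above concert — transpose each note up.
A#3 gives C#4
C#5 gives E5
G5 gives Bb5
C#5 gives E5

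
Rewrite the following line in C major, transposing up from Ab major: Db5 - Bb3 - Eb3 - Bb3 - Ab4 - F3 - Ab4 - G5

F5 D4 G3 D4 C5 A3 C5 B5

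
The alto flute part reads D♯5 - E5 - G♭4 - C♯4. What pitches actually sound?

The alto flute sounds a perfect fourth below written, so transpose each written note down a perfect fourth.
D#5 -> A#4
E5 -> B4
Gb4 -> Db4
C#4 -> G#3

A#4 B4 Db4 G#3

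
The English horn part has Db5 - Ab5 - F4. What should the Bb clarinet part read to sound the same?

Ab4 Eb5 C4

First find concert pitch: the English horn sounds a perfect fifth below written, so Db5 Ab5 F4 sounds Gb4 Db5 Bb3.
Then write for Bb clarinet: it sounds a major second below written, so the part must be a major second above concert.
Gb4 → Ab4
Db5 → Eb5
Bb3 → C4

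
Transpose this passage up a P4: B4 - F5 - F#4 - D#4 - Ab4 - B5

B4 gives E5
F5 gives Bb5
F#4 gives B4
D#4 gives G#4
Ab4 gives Db5
B5 gives E6

E5 Bb5 B4 G#4 Db5 E6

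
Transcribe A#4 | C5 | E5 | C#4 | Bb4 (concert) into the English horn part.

E#5 G5 B5 G#4 F5

Written C4 sounds as F3 on the English horn, so concert pitches are written a perfect fifth up.
A#4 -> E#5
C5 -> G5
E5 -> B5
C#4 -> G#4
Bb4 -> F5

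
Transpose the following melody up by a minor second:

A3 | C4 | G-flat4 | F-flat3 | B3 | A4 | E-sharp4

Bb3 Db4 Abb4 Gbb3 C4 Bb4 F#4

A3 to Bb3
C4 to Db4
Gb4 to Abb4
Fb3 to Gbb3
B3 to C4
A4 to Bb4
E#4 to F#4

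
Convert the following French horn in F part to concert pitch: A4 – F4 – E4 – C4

D4 Bb3 A3 F3

The French horn in F sounds a perfect fifth below written, so transpose each written note down a perfect fifth.
A4 gives D4
F4 gives Bb3
E4 gives A3
C4 gives F3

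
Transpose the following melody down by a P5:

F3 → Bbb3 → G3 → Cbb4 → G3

Bb2 Ebb3 C3 Fbb3 C3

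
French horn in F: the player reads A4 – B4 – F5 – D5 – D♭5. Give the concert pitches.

D4 E4 Bb4 G4 Gb4

Written C4 on the French horn in F sounds as F3, a perfect fifth lower; apply that shift to every note.
A4 -> D4
B4 -> E4
F5 -> Bb4
D5 -> G4
Db5 -> Gb4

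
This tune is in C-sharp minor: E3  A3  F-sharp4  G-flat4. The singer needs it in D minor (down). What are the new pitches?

F2 Bb2 G3 Abb3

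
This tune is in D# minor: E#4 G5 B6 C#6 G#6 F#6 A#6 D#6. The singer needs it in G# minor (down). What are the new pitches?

From D# down to G# is a perfect fifth; apply that to each pitch.
E#4 gives A#3
G5 gives C5
B6 gives E6
C#6 gives F#5
G#6 gives C#6
F#6 gives B5
A#6 gives D#6
D#6 gives G#5

A#3 C5 E6 F#5 C#6 B5 D#6 G#5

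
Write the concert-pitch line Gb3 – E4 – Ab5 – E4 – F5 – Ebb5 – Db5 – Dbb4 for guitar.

Written C4 sounds as C3 on the guitar, so concert pitches are written a perfect octave up.
Gb3 -> Gb4
E4 -> E5
Ab5 -> Ab6
E4 -> E5
F5 -> F6
Ebb5 -> Ebb6
Db5 -> Db6
Dbb4 -> Dbb5

Gb4 E5 Ab6 E5 F6 Ebb6 Db6 Dbb5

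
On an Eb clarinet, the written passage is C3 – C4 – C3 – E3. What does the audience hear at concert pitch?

The Eb clarinet sounds a minor third above written, so transpose each written note up a minor third.
C3 to Eb3
C4 to Eb4
C3 to Eb3
E3 to G3

Eb3 Eb4 Eb3 G3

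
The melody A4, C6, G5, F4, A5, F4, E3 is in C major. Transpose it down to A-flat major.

From C down to A-flat is a major third; apply that to each pitch.
A4 becomes F4
C6 becomes Ab5
G5 becomes Eb5
F4 becomes Db4
A5 becomes F5
F4 becomes Db4
E3 becomes C3

F4 Ab5 Eb5 Db4 F5 Db4 C3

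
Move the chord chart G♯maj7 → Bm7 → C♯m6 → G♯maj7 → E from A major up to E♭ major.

Dmaj7 Fm7 Gm6 Dmaj7 Bb

A major up to E♭ major is a diminished fifth; each chord root moves by that interval while the quality stays the same.
G♯maj7: root G♯ up a diminished fifth → D, giving Dmaj7.
Bm7: root B up a diminished fifth → F, giving Fm7.
C♯m6: root C♯ up a diminished fifth → G, giving Gm6.
G♯maj7: root G♯ up a diminished fifth → D, giving Dmaj7.
E: root E up a diminished fifth → Bb, giving Bb.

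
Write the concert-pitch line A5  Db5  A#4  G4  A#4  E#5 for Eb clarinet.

The Eb clarinet sounds a minor third above written, so the written part must be a minor third below concert — transpose each note down.
A5 -> F#5
Db5 -> Bb4
A#4 -> F##4
G4 -> E4
A#4 -> F##4
E#5 -> C##5

F#5 Bb4 F##4 E4 F##4 C##5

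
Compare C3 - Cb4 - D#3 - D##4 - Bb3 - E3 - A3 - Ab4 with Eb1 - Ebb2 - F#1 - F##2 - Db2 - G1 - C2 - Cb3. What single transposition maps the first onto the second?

down a major thirteenth

Take the first pair: C3 → Eb1. C to E spans 13 letter names, so the interval is some kind of thirteenth.
Eb1 to C3 is 21 semitones, which makes it a major thirteenth; the second version is lower, so the direction is down.
Checking another pair — Ab4 → Cb3 — gives the same interval.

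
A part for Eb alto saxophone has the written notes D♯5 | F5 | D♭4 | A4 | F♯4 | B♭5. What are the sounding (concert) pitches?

Written C4 on the Eb alto saxophone sounds as Eb3, a major sixth lower; apply that shift to every note.
D#5 -> F#4
F5 -> Ab4
Db4 -> Fb3
A4 -> C4
F#4 -> A3
Bb5 -> Db5

F#4 Ab4 Fb3 C4 A3 Db5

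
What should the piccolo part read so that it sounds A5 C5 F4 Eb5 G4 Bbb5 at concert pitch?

A4 C4 F3 Eb4 G3 Bbb4

Written C4 sounds as C5 on the piccolo, so concert pitches are written a perfect octave down.
A5 becomes A4
C5 becomes C4
F4 becomes F3
Eb5 becomes Eb4
G4 becomes G3
Bbb5 becomes Bbb4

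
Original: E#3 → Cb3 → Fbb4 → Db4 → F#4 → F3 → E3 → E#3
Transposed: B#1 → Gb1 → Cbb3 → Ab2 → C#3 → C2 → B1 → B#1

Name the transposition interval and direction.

down a perfect eleventh

Take the first pair: E#3 → B#1. E to B spans 11 letter names, so the interval is some kind of eleventh.
B#1 to E#3 is 17 semitones, which makes it a perfect eleventh; the second version is lower, so the direction is down.
Checking another pair — E#3 → B#1 — gives the same interval.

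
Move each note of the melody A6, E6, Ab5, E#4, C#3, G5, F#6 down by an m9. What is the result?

A minor ninth down from A6 gives G#5.
E6: a ninth down reaches D, and 13 semitones makes it D#5.
Ab5 down a minor ninth is G4.
E#4: a ninth down reaches D, and 13 semitones makes it D##3.
A minor ninth down from C#3 gives B#1.
A minor ninth down from G5 gives F#4.
F#6 down a minor ninth is E#5.

G#5 D#5 G4 D##3 B#1 F#4 E#5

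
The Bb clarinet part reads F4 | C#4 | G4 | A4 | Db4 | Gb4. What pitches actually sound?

Eb4 B3 F4 G4 Cb4 Fb4

The Bb clarinet sounds a major second below written, so transpose each written note down a major second.
F4 gives Eb4
C#4 gives B3
G4 gives F4
A4 gives G4
Db4 gives Cb4
Gb4 gives Fb4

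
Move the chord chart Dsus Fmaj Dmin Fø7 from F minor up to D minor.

Bsus Dmaj Bmin Dø7

F minor up to D minor is a major sixth; each chord root moves by that interval while the quality stays the same.
Dsus: root D up a major sixth → B, giving Bsus.
Fmaj: root F up a major sixth → D, giving Dmaj.
Dmin: root D up a major sixth → B, giving Bmin.
Fø7: root F up a major sixth → D, giving Dø7.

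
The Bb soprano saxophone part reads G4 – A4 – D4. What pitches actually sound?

F4 G4 C4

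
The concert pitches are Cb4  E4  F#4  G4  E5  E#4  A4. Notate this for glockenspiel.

Cb2 E2 F#2 G2 E3 E#2 A2

The glockenspiel sounds a perfect fifteenth above written, so the written part must be a perfect fifteenth below concert — transpose each note down.
Cb4 -> Cb2
E4 -> E2
F#4 -> F#2
G4 -> G2
E5 -> E3
E#4 -> E#2
A4 -> A2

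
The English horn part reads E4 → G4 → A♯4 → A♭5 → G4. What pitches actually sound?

The English horn sounds a perfect fifth below written, so transpose each written note down a perfect fifth.
E4 becomes A3
G4 becomes C4
A#4 becomes D#4
Ab5 becomes Db5
G4 becomes C4

A3 C4 D#4 Db5 C4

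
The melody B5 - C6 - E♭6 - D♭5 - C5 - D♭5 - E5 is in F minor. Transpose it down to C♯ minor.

F minor to C♯ minor down is a diminished fourth, so every note moves down by that interval.
B5 becomes F##5
C6 becomes G#5
Eb6 becomes B5
Db5 becomes A4
C5 becomes G#4
Db5 becomes A4
E5 becomes B#4

F##5 G#5 B5 A4 G#4 A4 B#4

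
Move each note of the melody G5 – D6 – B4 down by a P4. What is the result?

D5 A5 F#4

A perfect fourth down from G5 gives D5.
D6: a fourth down reaches A, and 5 semitones makes it A5.
A perfect fourth down from B4 gives F#4.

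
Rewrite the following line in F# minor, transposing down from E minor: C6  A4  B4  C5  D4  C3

E minor to F# minor down is a minor seventh, so every note moves down by that interval.
C6 becomes D5
A4 becomes B3
B4 becomes C#4
C5 becomes D4
D4 becomes E3
C3 becomes D2

D5 B3 C#4 D4 E3 D2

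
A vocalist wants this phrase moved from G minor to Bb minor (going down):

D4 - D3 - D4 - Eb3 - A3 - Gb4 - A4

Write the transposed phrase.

F3 F2 F3 Gb2 C3 Bbb3 C4

From G down to Bb is a major sixth; apply that to each pitch.
D4 -> F3
D3 -> F2
D4 -> F3
Eb3 -> Gb2
A3 -> C3
Gb4 -> Bbb3
A4 -> C4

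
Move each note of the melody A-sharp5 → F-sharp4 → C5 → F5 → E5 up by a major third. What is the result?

C##6 A#4 E5 A5 G#5

A#5: a third up reaches C, and 4 semitones makes it C##6.
A major third up from F#4 gives A#4.
C5 up a major third is E5.
A major third up from F5 gives A5.
E5 up a major third is G#5.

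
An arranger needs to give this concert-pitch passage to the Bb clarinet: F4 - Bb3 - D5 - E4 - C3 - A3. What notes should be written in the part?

G4 C4 E5 F#4 D3 B3

Written C4 sounds as Bb3 on the Bb clarinet, so concert pitches are written a major second up.
F4 → G4
Bb3 → C4
D5 → E5
E4 → F#4
C3 → D3
A3 → B3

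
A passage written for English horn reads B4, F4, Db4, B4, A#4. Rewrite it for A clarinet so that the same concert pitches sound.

G4 Db4 Bbb3 G4 F#4

First find concert pitch: the English horn sounds a perfect fifth below written, so B4 F4 Db4 B4 A#4 sounds E4 Bb3 Gb3 E4 D#4.
Then write for A clarinet: it sounds a minor third below written, so the part must be a minor third above concert.
E4 → G4
Bb3 → Db4
Gb3 → Bbb3
E4 → G4
D#4 → F#4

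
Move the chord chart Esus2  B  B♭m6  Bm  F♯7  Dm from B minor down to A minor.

Dsus2 A Abm6 Am E7 Cm

B minor down to A minor is a major second; each chord root moves by that interval while the quality stays the same.
Esus2: root E down a major second → D, giving Dsus2.
B: root B down a major second → A, giving A.
B♭m6: root B♭ down a major second → Ab, giving Abm6.
Bm: root B down a major second → A, giving Am.
F♯7: root F♯ down a major second → E, giving E7.
Dm: root D down a major second → C, giving Cm.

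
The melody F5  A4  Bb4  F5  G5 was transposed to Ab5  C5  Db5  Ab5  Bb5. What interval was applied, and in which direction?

up a minor third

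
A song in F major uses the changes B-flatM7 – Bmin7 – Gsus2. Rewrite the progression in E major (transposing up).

F major up to E major is a major seventh; each chord root moves by that interval while the quality stays the same.
B-flatM7: root B-flat up a major seventh → A, giving AM7.
Bmin7: root B up a major seventh → A#, giving A#min7.
Gsus2: root G up a major seventh → F#, giving F#sus2.

AM7 A#min7 F#sus2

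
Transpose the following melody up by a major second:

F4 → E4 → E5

G4 F#4 F#5

F4 up a major second is G4.
E4 up a major second is F#4.
E5 up a major second is F#5.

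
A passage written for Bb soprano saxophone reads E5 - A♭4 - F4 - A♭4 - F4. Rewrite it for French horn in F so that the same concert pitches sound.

First find concert pitch: the Bb soprano saxophone sounds a major second below written, so E5 A♭4 F4 A♭4 F4 sounds D5 Gb4 Eb4 Gb4 Eb4.
Then write for French horn in F: it sounds a perfect fifth below written, so the part must be a perfect fifth above concert.
D5 → A5
Gb4 → Db5
Eb4 → Bb4
Gb4 → Db5
Eb4 → Bb4

A5 Db5 Bb4 Db5 Bb4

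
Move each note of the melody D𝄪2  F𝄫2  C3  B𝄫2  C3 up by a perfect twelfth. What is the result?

A##3 Cbb4 G4 Fb4 G4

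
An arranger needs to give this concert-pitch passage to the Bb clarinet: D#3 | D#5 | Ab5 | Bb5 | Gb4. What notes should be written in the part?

E#3 E#5 Bb5 C6 Ab4

Written C4 sounds as Bb3 on the Bb clarinet, so concert pitches are written a major second up.
D#3 → E#3
D#5 → E#5
Ab5 → Bb5
Bb5 → C6
Gb4 → Ab4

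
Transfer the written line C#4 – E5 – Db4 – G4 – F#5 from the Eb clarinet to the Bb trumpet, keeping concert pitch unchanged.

F#4 A5 Gb4 C5 B5

First find concert pitch: the Eb clarinet sounds a minor third above written, so C#4 E5 Db4 G4 F#5 sounds E4 G5 Fb4 Bb4 A5.
Then write for Bb trumpet: it sounds a major second below written, so the part must be a major second above concert.
E4 → F#4
G5 → A5
Fb4 → Gb4
Bb4 → C5
A5 → B5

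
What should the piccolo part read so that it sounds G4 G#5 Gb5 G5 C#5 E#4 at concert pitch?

The piccolo sounds a perfect octave above written, so the written part must be a perfect octave below concert — transpose each note down.
G4 becomes G3
G#5 becomes G#4
Gb5 becomes Gb4
G5 becomes G4
C#5 becomes C#4
E#4 becomes E#3

G3 G#4 Gb4 G4 C#4 E#3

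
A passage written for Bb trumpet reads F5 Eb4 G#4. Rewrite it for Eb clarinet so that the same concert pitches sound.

C5 Bb3 D#4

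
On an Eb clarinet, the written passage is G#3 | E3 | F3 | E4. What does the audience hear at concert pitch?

B3 G3 Ab3 G4

The Eb clarinet sounds a minor third above written, so transpose each written note up a minor third.
G#3 gives B3
E3 gives G3
F3 gives Ab3
E4 gives G4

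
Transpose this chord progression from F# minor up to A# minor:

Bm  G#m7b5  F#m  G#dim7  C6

D#m B#m7b5 A#m B#dim7 E6

F# minor up to A# minor is a major third; each chord root moves by that interval while the quality stays the same.
Bm: root B up a major third → D#, giving D#m.
G#m7b5: root G# up a major third → B#, giving B#m7b5.
F#m: root F# up a major third → A#, giving A#m.
G#dim7: root G# up a major third → B#, giving B#dim7.
C6: root C up a major third → E, giving E6.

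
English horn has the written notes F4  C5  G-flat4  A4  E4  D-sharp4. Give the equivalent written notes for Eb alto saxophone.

G4 D5 Ab4 B4 F#4 E#4

First find concert pitch: the English horn sounds a perfect fifth below written, so F4 C5 G-flat4 A4 E4 D-sharp4 sounds Bb3 F4 Cb4 D4 A3 G#3.
Then write for Eb alto saxophone: it sounds a major sixth below written, so the part must be a major sixth above concert.
Bb3 → G4
F4 → D5
Cb4 → Ab4
D4 → B4
A3 → F#4
G#3 → E#4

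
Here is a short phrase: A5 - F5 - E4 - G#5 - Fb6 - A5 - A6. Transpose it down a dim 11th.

A5: an eleventh down reaches E, and 16 semitones makes it E#4.
F5: an eleventh down reaches C, and 16 semitones makes it C#4.
E4 down a diminished eleventh is B#2.
A diminished eleventh down from G#5 gives D##4.
Fb6 down a diminished eleventh is C5.
A5: an eleventh down reaches E, and 16 semitones makes it E#4.
A diminished eleventh down from A6 gives E#5.

E#4 C#4 B#2 D##4 C5 E#4 E#5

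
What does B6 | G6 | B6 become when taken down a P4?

F#6 D6 F#6

B6 becomes F#6
G6 becomes D6
B6 becomes F#6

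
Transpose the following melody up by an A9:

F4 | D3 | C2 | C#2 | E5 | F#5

G#5 E#4 D#3 D##3 F##6 G##6

F4: a ninth up reaches G, and 15 semitones makes it G#5.
D3: a ninth up reaches E, and 15 semitones makes it E#4.
C2 up an augmented ninth is D#3.
An augmented ninth up from C#2 gives D##3.
An augmented ninth up from E5 gives F##6.
F#5: a ninth up reaches G, and 15 semitones makes it G##6.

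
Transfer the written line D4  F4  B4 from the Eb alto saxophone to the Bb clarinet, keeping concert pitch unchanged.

First find concert pitch: the Eb alto saxophone sounds a major sixth below written, so D4 F4 B4 sounds F3 Ab3 D4.
Then write for Bb clarinet: it sounds a major second below written, so the part must be a major second above concert.
F3 → G3
Ab3 → Bb3
D4 → E4

G3 Bb3 E4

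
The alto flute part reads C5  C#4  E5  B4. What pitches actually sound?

Written C4 on the alto flute sounds as G3, a perfect fourth lower; apply that shift to every note.
C5 to G4
C#4 to G#3
E5 to B4
B4 to F#4

G4 G#3 B4 F#4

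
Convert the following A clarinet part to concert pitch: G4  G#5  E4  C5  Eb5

E4 E#5 C#4 A4 C5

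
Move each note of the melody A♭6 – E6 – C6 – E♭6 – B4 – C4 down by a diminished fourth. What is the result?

Ab6 gives E6
E6 gives B#5
C6 gives G#5
Eb6 gives B5
B4 gives F##4
C4 gives G#3

E6 B#5 G#5 B5 F##4 G#3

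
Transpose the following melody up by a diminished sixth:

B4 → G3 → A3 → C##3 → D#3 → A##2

A diminished sixth up from B4 gives Gb5.
A diminished sixth up from G3 gives Ebb4.
A3 up a diminished sixth is Fb4.
C##3: a sixth up reaches A, and 7 semitones makes it A3.
D#3 up a diminished sixth is Bb3.
A##2 up a diminished sixth is F#3.

Gb5 Ebb4 Fb4 A3 Bb3 F#3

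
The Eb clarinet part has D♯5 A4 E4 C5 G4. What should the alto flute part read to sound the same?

First find concert pitch: the Eb clarinet sounds a minor third above written, so D♯5 A4 E4 C5 G4 sounds F#5 C5 G4 Eb5 Bb4.
Then write for alto flute: it sounds a perfect fourth below written, so the part must be a perfect fourth above concert.
F#5 → B5
C5 → F5
G4 → C5
Eb5 → Ab5
Bb4 → Eb5

B5 F5 C5 Ab5 Eb5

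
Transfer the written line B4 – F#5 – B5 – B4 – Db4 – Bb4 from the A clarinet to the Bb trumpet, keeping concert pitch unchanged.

First find concert pitch: the A clarinet sounds a minor third below written, so B4 F#5 B5 B4 Db4 Bb4 sounds G#4 D#5 G#5 G#4 Bb3 G4.
Then write for Bb trumpet: it sounds a major second below written, so the part must be a major second above concert.
G#4 → A#4
D#5 → E#5
G#5 → A#5
G#4 → A#4
Bb3 → C4
G4 → A4

A#4 E#5 A#5 A#4 C4 A4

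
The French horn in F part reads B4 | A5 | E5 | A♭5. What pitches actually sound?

The French horn in F sounds a perfect fifth below written, so transpose each written note down a perfect fifth.
B4 gives E4
A5 gives D5
E5 gives A4
Ab5 gives Db5

E4 D5 A4 Db5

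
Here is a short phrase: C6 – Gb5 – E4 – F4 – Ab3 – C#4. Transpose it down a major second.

Bb5 Fb5 D4 Eb4 Gb3 B3

C6 -> Bb5
Gb5 -> Fb5
E4 -> D4
F4 -> Eb4
Ab3 -> Gb3
C#4 -> B3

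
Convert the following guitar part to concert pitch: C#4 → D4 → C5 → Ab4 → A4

C#3 D3 C4 Ab3 A3

The guitar sounds a perfect octave below written, so transpose each written note down a perfect octave.
C#4 to C#3
D4 to D3
C5 to C4
Ab4 to Ab3
A4 to A3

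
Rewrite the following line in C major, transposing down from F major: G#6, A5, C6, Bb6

From F down to C is a perfect fourth; apply that to each pitch.
G#6 becomes D#6
A5 becomes E5
C6 becomes G5
Bb6 becomes F6

D#6 E5 G5 F6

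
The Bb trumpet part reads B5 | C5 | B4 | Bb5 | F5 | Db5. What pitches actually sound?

A5 Bb4 A4 Ab5 Eb5 Cb5

Written C4 on the Bb trumpet sounds as Bb3, a major second lower; apply that shift to every note.
B5 gives A5
C5 gives Bb4
B4 gives A4
Bb5 gives Ab5
F5 gives Eb5
Db5 gives Cb5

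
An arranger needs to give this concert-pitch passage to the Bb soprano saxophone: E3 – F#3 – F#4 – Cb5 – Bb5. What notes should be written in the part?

F#3 G#3 G#4 Db5 C6

The Bb soprano saxophone sounds a major second below written, so the written part must be a major second above concert — transpose each note up.
E3 → F#3
F#3 → G#3
F#4 → G#4
Cb5 → Db5
Bb5 → C6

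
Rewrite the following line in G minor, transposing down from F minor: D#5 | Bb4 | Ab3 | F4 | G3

From F down to G is a minor seventh; apply that to each pitch.
D#5 to E#4
Bb4 to C4
Ab3 to Bb2
F4 to G3
G3 to A2

E#4 C4 Bb2 G3 A2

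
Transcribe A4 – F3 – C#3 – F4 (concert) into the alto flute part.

Written C4 sounds as G3 on the alto flute, so concert pitches are written a perfect fourth up.
A4 to D5
F3 to Bb3
C#3 to F#3
F4 to Bb4

D5 Bb3 F#3 Bb4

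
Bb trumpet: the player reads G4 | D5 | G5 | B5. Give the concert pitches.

F4 C5 F5 A5

The Bb trumpet sounds a major second below written, so transpose each written note down a major second.
G4 gives F4
D5 gives C5
G5 gives F5
B5 gives A5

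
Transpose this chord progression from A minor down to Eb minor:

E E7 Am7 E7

Bb Bb7 Ebm7 Bb7

A minor down to Eb minor is an augmented fourth; each chord root moves by that interval while the quality stays the same.
E: root E down an augmented fourth → Bb, giving Bb.
E7: root E down an augmented fourth → Bb, giving Bb7.
Am7: root A down an augmented fourth → Eb, giving Ebm7.
E7: root E down an augmented fourth → Bb, giving Bb7.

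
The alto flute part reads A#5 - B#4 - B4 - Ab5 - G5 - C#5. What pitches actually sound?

The alto flute sounds a perfect fourth below written, so transpose each written note down a perfect fourth.
A#5 -> E#5
B#4 -> F##4
B4 -> F#4
Ab5 -> Eb5
G5 -> D5
C#5 -> G#4

E#5 F##4 F#4 Eb5 D5 G#4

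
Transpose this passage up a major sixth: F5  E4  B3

D6 C#5 G#4

A major sixth up from F5 gives D6.
E4: a sixth up reaches C, and 9 semitones makes it C#5.
B3: a sixth up reaches G, and 9 semitones makes it G#4.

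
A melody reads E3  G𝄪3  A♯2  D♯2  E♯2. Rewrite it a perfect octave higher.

E3 → E4
G##3 → G##4
A#2 → A#3
D#2 → D#3
E#2 → E#3

E4 G##4 A#3 D#3 E#3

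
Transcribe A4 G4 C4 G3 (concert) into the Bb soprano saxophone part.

The Bb soprano saxophone sounds a major second below written, so the written part must be a major second above concert — transpose each note up.
A4 to B4
G4 to A4
C4 to D4
G3 to A3

B4 A4 D4 A3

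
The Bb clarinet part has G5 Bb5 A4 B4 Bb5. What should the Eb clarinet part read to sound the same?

D5 F5 E4 F#4 F5

First find concert pitch: the Bb clarinet sounds a major second below written, so G5 Bb5 A4 B4 Bb5 sounds F5 Ab5 G4 A4 Ab5.
Then write for Eb clarinet: it sounds a minor third above written, so the part must be a minor third below concert.
F5 → D5
Ab5 → F5
G4 → E4
A4 → F#4
Ab5 → F5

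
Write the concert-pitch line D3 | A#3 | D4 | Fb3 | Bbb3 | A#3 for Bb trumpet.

Written C4 sounds as Bb3 on the Bb trumpet, so concert pitches are written a major second up.
D3 becomes E3
A#3 becomes B#3
D4 becomes E4
Fb3 becomes Gb3
Bbb3 becomes Cb4
A#3 becomes B#3

E3 B#3 E4 Gb3 Cb4 B#3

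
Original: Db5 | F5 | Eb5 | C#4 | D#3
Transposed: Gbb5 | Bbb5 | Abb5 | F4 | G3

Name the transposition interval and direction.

up a diminished fourth

Take the first pair: Db5 → Gbb5. D to G spans 4 letter names, so the interval is some kind of fourth.
Db5 to Gbb5 is 4 semitones, which makes it a diminished fourth; the second version is higher, so the direction is up.
Checking another pair — D#3 → G3 — gives the same interval.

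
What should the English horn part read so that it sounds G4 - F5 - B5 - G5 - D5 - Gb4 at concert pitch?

Written C4 sounds as F3 on the English horn, so concert pitches are written a perfect fifth up.
G4 -> D5
F5 -> C6
B5 -> F#6
G5 -> D6
D5 -> A5
Gb4 -> Db5

D5 C6 F#6 D6 A5 Db5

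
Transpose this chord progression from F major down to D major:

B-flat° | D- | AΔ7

G° B- F#Δ7

F major down to D major is a minor third; each chord root moves by that interval while the quality stays the same.
B-flat°: root B-flat down a minor third → G, giving G°.
D-: root D down a minor third → B, giving B-.
AΔ7: root A down a minor third → F#, giving F#Δ7.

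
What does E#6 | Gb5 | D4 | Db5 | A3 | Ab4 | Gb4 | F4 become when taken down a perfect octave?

E#5 Gb4 D3 Db4 A2 Ab3 Gb3 F3

E#6: an octave down reaches E, and 12 semitones makes it E#5.
Gb5 down a perfect octave is Gb4.
A perfect octave down from D4 gives D3.
A perfect octave down from Db5 gives Db4.
A3: an octave down reaches A, and 12 semitones makes it A2.
Ab4: an octave down reaches A, and 12 semitones makes it Ab3.
Gb4: an octave down reaches G, and 12 semitones makes it Gb3.
F4 down a perfect octave is F3.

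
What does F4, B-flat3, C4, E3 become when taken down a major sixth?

Ab3 Db3 Eb3 G2

F4 gives Ab3
Bb3 gives Db3
C4 gives Eb3
E3 gives G2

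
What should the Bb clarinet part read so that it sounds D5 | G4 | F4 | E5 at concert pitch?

E5 A4 G4 F#5

The Bb clarinet sounds a major second below written, so the written part must be a major second above concert — transpose each note up.
D5 to E5
G4 to A4
F4 to G4
E5 to F#5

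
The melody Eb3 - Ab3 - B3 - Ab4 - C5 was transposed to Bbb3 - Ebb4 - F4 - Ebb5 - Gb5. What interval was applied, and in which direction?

up a diminished fifth

From Eb3 to Bbb3 is 5 letter names — a fifth of some quality.
Eb3 to Bbb3 is 6 semitones, which makes it a diminished fifth; the second version is higher, so the direction is up.
Checking another pair — C5 → Gb5 — gives the same interval.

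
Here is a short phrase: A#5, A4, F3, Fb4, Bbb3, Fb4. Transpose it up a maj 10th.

A#5 up a major tenth is C##7.
A major tenth up from A4 gives C#6.
F3: a tenth up reaches A, and 16 semitones makes it A4.
A major tenth up from Fb4 gives Ab5.
Bbb3 up a major tenth is Db5.
Fb4: a tenth up reaches A, and 16 semitones makes it Ab5.

C##7 C#6 A4 Ab5 Db5 Ab5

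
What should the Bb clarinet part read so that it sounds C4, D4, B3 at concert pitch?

D4 E4 C#4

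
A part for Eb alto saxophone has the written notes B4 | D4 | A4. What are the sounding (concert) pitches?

D4 F3 C4

The Eb alto saxophone sounds a major sixth below written, so transpose each written note down a major sixth.
B4 gives D4
D4 gives F3
A4 gives C4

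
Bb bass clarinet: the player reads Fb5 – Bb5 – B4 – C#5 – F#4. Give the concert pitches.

Ebb4 Ab4 A3 B3 E3

The Bb bass clarinet sounds a major ninth below written, so transpose each written note down a major ninth.
Fb5 becomes Ebb4
Bb5 becomes Ab4
B4 becomes A3
C#5 becomes B3
F#4 becomes E3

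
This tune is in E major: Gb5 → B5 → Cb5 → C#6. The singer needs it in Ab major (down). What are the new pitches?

Cbb5 Eb5 Fbb4 F5

From E down to Ab is an augmented fifth; apply that to each pitch.
Gb5 gives Cbb5
B5 gives Eb5
Cb5 gives Fbb4
C#6 gives F5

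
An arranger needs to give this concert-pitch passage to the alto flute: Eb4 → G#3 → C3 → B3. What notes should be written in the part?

Ab4 C#4 F3 E4

The alto flute sounds a perfect fourth below written, so the written part must be a perfect fourth above concert — transpose each note up.
Eb4 -> Ab4
G#3 -> C#4
C3 -> F3
B3 -> E4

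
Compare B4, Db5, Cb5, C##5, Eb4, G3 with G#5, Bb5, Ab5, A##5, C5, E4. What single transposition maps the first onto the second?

up a major sixth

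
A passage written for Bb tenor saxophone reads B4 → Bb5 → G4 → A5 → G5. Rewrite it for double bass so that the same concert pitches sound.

A4 Ab5 F4 G5 F5

First find concert pitch: the Bb tenor saxophone sounds a major ninth below written, so B4 Bb5 G4 A5 G5 sounds A3 Ab4 F3 G4 F4.
Then write for double bass: it sounds a perfect octave below written, so the part must be a perfect octave above concert.
A3 → A4
Ab4 → Ab5
F3 → F4
G4 → G5
F4 → F5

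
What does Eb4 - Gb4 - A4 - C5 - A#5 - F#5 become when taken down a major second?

Eb4: a second down reaches D, and 2 semitones makes it Db4.
Gb4: a second down reaches F, and 2 semitones makes it Fb4.
A4: a second down reaches G, and 2 semitones makes it G4.
A major second down from C5 gives Bb4.
A#5: a second down reaches G, and 2 semitones makes it G#5.
A major second down from F#5 gives E5.

Db4 Fb4 G4 Bb4 G#5 E5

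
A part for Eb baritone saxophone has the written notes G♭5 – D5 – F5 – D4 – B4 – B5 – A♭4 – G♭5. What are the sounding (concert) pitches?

Bbb3 F3 Ab3 F2 D3 D4 Cb3 Bbb3

Written C4 on the Eb baritone saxophone sounds as Eb2, a major thirteenth lower; apply that shift to every note.
Gb5 -> Bbb3
D5 -> F3
F5 -> Ab3
D4 -> F2
B4 -> D3
B5 -> D4
Ab4 -> Cb3
Gb5 -> Bbb3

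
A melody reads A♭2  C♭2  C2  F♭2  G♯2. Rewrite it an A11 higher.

D4 F3 F#3 Bb3 C##4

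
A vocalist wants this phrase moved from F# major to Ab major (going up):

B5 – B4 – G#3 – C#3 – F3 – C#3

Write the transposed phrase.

From F# up to Ab is a diminished third; apply that to each pitch.
B5 to Db6
B4 to Db5
G#3 to Bb3
C#3 to Eb3
F3 to Abb3
C#3 to Eb3

Db6 Db5 Bb3 Eb3 Abb3 Eb3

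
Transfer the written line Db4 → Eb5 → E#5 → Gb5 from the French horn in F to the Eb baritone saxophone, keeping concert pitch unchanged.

First find concert pitch: the French horn in F sounds a perfect fifth below written, so Db4 Eb5 E#5 Gb5 sounds Gb3 Ab4 A#4 Cb5.
Then write for Eb baritone saxophone: it sounds a major thirteenth below written, so the part must be a major thirteenth above concert.
Gb3 → Eb5
Ab4 → F6
A#4 → F##6
Cb5 → Ab6

Eb5 F6 F##6 Ab6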